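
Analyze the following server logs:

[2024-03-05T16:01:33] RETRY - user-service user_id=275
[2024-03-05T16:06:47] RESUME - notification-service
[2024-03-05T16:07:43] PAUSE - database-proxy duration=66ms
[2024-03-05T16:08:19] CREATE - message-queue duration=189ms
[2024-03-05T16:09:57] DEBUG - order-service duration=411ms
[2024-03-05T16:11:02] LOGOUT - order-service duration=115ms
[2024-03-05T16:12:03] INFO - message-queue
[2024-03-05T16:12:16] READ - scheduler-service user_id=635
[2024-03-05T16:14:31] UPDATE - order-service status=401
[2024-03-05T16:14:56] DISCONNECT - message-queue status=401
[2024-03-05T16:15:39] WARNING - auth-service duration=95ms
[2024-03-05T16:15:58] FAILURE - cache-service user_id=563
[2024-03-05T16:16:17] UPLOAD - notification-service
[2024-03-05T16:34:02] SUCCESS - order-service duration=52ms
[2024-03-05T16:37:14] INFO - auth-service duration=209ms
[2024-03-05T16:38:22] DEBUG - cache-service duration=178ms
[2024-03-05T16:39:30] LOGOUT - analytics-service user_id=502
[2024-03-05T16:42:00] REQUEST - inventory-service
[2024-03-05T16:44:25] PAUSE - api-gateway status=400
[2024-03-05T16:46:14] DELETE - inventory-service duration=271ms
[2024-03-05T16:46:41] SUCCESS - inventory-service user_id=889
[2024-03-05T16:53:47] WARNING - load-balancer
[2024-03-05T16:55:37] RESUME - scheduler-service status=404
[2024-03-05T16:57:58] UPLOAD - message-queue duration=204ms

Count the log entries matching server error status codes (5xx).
0

To find matching entries:

1. Pattern to match: server error status codes (5xx)
2. Scan each log entry for the pattern
3. Count matches: 0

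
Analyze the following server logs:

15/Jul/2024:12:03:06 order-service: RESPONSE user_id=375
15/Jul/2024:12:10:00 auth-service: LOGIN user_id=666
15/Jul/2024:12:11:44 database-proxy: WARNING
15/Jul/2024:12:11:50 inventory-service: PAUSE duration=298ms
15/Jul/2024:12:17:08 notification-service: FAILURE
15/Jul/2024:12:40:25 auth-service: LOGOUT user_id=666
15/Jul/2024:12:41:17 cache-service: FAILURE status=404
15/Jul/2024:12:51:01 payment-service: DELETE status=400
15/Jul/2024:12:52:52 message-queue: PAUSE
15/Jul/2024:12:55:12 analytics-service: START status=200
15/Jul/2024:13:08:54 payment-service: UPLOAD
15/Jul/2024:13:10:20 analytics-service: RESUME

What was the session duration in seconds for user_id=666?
1825

To calculate session duration:

1. Find LOGIN event for user_id=666: 15/Jul/2024:12:10:00
2. Find LOGOUT event for user_id=666: 15/Jul/2024:12:40:25
3. Session duration: 15/Jul/2024:12:40:25 - 15/Jul/2024:12:10:00 = 1825 seconds (30 minutes)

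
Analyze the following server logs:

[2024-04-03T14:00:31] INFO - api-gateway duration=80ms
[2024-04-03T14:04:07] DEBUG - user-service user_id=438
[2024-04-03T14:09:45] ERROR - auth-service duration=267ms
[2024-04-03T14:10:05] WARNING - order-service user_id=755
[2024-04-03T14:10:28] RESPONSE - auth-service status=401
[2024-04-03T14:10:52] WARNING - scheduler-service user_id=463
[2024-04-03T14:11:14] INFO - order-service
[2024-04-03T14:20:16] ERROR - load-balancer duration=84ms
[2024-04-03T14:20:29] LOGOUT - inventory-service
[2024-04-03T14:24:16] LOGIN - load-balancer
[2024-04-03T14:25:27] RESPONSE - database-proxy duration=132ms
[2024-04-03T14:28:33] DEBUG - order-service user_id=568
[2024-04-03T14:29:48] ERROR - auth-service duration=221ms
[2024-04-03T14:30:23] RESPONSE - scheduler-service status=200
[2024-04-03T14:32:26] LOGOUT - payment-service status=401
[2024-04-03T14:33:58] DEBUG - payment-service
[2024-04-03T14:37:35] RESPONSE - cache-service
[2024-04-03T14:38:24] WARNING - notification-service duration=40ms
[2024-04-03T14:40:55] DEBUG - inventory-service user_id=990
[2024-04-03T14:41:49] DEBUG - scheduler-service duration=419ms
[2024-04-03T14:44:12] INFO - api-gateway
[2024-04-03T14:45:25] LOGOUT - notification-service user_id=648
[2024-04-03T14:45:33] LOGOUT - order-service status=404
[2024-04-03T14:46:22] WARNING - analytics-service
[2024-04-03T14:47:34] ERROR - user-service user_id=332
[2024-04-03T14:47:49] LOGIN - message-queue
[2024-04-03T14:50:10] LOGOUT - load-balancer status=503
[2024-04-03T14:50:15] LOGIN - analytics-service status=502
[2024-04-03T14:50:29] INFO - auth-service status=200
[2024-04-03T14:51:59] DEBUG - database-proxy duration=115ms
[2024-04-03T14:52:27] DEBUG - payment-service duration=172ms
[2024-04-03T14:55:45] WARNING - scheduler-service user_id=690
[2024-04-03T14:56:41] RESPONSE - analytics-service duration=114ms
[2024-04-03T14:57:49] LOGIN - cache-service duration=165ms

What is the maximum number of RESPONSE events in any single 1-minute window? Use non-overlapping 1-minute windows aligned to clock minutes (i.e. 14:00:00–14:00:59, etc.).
1

To find the burst window:

1. Divide the log period into non-overlapping 1-minute windows starting at 14:00
2. Count RESPONSE events in each window
3. Find the window with maximum count
4. Maximum events in a window: 1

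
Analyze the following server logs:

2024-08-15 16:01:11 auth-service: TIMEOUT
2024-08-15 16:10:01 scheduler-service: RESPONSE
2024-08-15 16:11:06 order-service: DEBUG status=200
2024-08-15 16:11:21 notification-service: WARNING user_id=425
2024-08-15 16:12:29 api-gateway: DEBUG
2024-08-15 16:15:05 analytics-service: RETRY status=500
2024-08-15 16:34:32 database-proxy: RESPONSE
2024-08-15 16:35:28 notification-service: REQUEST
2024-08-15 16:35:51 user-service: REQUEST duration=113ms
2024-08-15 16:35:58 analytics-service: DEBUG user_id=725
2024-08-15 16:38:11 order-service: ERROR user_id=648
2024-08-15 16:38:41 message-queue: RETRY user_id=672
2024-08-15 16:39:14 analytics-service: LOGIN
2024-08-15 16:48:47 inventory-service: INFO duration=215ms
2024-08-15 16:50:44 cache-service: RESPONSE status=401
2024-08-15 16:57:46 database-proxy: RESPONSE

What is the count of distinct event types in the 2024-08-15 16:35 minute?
2

To count unique event types:

1. Filter events in the minute starting at 2024-08-15 16:35
2. Extract event types from matching entries
3. Count unique types: 2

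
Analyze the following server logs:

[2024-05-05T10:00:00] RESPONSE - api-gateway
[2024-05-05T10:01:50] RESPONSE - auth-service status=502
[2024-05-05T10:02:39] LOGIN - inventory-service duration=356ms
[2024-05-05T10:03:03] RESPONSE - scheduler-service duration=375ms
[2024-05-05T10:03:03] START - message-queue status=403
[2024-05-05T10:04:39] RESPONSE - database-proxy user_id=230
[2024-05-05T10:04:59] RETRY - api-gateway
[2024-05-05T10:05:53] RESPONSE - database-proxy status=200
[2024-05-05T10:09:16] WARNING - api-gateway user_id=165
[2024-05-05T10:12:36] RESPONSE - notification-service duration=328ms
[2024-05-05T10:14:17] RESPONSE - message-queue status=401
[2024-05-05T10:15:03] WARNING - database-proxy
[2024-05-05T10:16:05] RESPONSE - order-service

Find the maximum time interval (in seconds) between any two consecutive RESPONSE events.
403

To find the longest gap:

1. Extract all RESPONSE events in chronological order
2. Calculate time differences between consecutive events
3. Find the maximum difference
4. Longest gap: 403 seconds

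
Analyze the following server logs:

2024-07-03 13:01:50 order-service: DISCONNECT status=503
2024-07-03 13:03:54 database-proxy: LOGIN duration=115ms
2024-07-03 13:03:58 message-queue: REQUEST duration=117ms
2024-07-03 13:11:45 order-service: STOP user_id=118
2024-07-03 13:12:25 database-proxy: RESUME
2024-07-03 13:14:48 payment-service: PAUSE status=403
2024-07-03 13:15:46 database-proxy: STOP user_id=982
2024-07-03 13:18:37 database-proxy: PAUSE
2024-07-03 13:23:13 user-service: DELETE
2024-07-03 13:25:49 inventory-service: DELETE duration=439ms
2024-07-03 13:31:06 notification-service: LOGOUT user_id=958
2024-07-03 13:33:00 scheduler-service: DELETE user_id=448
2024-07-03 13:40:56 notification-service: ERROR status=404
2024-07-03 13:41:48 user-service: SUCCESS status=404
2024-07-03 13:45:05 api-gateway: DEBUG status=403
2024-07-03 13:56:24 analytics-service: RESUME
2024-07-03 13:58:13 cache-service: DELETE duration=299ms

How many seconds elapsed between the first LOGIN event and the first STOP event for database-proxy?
712

To find the time between events:

1. Locate the first LOGIN event for database-proxy: 2024-07-03 13:03:54
2. Locate the first STOP event for database-proxy: 2024-07-03 13:15:46
3. Calculate the difference: 2024-07-03 13:15:46 - 2024-07-03 13:03:54 = 712 seconds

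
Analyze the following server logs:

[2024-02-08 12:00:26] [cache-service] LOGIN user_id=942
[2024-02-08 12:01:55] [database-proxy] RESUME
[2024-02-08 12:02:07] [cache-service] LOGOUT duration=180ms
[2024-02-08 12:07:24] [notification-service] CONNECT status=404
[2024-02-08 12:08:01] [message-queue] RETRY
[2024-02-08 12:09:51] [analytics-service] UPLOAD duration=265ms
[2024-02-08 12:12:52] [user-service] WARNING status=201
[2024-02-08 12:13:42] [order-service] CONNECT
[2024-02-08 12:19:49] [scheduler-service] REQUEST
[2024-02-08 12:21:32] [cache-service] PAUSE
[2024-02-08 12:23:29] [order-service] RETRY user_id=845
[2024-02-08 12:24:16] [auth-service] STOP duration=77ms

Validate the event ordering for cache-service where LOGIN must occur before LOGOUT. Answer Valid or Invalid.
Valid

To validate ordering:

1. Required order: LOGIN → LOGOUT
2. Rule: LOGIN must occur before LOGOUT
3. Check actual order of events for cache-service
4. Result: Valid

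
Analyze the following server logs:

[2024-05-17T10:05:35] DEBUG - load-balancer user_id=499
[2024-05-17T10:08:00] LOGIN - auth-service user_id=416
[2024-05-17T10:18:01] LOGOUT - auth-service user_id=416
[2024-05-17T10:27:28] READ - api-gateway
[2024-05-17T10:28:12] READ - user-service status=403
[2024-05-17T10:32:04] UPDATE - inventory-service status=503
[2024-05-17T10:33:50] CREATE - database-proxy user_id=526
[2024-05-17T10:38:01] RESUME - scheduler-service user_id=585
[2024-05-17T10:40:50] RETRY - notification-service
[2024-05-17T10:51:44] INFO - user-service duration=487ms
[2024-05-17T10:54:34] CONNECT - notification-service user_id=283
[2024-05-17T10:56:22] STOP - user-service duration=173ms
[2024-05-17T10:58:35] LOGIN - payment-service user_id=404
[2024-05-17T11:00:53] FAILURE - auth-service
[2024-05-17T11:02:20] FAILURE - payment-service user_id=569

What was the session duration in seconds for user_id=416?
601

To calculate session duration:

1. Find LOGIN event for user_id=416: 2024-05-17T10:08:00
2. Find LOGOUT event for user_id=416: 2024-05-17T10:18:01
3. Session duration: 2024-05-17T10:18:01 - 2024-05-17T10:08:00 = 601 seconds (10 minutes)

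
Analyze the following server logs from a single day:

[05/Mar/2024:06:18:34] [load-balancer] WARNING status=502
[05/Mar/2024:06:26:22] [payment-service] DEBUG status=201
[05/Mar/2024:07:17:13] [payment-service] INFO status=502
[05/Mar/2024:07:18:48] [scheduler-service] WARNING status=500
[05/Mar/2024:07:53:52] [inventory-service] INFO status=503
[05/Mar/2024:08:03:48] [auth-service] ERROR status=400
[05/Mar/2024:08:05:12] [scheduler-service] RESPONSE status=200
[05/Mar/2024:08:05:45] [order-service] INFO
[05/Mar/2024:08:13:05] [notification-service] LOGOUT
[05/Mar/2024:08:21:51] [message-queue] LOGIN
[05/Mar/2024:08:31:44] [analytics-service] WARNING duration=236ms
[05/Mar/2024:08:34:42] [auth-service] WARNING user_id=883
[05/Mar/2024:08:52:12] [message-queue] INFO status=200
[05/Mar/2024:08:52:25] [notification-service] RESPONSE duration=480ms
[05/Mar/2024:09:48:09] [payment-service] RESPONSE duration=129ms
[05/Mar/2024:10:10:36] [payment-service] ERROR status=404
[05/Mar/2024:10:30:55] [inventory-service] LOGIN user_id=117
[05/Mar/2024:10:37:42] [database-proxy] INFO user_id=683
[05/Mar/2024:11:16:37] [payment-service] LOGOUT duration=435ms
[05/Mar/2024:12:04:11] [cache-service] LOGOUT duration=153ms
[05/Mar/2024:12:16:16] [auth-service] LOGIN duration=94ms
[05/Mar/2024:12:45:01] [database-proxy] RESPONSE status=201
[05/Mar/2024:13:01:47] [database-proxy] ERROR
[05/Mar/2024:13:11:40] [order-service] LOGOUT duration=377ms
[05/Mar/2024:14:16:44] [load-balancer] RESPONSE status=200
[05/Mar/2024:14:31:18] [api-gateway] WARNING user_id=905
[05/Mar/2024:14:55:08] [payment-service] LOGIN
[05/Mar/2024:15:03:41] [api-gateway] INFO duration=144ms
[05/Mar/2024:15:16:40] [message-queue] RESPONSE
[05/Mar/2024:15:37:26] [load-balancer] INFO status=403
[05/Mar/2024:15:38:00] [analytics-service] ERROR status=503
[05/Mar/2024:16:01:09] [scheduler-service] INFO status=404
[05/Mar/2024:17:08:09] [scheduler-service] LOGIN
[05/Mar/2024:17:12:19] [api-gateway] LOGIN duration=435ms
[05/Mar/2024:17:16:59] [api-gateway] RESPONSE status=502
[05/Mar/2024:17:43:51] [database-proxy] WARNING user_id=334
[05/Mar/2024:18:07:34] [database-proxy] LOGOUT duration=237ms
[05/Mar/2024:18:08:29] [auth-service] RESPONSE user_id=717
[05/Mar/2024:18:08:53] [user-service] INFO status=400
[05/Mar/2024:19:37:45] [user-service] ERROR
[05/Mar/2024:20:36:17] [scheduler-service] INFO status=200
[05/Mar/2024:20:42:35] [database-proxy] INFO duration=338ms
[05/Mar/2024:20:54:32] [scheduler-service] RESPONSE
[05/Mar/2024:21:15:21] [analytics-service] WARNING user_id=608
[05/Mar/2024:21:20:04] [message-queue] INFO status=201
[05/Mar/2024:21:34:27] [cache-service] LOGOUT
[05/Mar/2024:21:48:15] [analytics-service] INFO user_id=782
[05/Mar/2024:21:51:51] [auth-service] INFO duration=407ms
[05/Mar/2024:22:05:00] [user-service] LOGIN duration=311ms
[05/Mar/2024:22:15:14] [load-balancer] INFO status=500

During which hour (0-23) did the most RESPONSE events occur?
8

To find the peak hour:

1. Group all RESPONSE events by hour
2. Count events in each hour
3. Find hour with maximum count
4. Peak hour: 8 (with 2 events)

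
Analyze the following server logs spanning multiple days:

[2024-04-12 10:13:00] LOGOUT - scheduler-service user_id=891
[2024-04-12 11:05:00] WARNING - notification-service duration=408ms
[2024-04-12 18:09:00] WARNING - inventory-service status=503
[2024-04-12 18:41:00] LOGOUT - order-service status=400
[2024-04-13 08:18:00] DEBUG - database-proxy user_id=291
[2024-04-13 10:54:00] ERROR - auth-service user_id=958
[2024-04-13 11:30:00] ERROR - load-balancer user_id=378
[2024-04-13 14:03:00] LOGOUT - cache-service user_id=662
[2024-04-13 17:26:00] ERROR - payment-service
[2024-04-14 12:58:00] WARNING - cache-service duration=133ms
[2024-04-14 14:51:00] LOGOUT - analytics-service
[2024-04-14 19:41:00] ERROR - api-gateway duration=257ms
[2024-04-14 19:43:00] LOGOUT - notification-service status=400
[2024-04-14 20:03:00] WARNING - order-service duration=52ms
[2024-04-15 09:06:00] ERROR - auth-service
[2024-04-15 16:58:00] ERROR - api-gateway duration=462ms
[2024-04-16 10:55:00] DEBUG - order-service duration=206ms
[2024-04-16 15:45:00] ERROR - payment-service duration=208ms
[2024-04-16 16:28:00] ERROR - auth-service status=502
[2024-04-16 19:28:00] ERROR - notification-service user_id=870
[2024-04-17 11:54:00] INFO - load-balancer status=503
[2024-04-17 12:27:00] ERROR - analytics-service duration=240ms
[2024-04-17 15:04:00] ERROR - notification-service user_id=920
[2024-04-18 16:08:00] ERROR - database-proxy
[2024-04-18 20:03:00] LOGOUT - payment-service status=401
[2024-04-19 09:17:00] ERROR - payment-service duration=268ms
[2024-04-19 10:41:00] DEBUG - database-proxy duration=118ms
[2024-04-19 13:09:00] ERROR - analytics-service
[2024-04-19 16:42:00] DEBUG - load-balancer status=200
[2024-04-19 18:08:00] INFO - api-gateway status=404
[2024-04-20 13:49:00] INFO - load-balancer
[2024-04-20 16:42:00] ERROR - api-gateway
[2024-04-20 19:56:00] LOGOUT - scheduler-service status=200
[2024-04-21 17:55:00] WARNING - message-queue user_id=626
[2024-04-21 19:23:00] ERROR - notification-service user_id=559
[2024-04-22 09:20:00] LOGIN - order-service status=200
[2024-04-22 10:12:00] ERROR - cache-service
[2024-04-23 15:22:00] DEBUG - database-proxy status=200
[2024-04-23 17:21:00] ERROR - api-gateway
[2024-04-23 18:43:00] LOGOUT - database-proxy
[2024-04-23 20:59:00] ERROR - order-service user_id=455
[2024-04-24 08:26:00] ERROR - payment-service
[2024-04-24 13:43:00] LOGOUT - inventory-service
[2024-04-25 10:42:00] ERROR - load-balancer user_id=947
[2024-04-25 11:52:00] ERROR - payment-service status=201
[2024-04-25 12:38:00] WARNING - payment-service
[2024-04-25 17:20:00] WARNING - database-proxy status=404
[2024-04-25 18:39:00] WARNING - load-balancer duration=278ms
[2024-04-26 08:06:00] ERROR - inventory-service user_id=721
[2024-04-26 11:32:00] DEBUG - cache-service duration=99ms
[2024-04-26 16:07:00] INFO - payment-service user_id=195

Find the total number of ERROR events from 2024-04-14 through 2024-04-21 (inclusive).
13

To filter by date range:

1. Date range: 2024-04-14 through 2024-04-21, both dates inclusive
2. Filter for ERROR events whose date falls in this range
3. Count matching events: 13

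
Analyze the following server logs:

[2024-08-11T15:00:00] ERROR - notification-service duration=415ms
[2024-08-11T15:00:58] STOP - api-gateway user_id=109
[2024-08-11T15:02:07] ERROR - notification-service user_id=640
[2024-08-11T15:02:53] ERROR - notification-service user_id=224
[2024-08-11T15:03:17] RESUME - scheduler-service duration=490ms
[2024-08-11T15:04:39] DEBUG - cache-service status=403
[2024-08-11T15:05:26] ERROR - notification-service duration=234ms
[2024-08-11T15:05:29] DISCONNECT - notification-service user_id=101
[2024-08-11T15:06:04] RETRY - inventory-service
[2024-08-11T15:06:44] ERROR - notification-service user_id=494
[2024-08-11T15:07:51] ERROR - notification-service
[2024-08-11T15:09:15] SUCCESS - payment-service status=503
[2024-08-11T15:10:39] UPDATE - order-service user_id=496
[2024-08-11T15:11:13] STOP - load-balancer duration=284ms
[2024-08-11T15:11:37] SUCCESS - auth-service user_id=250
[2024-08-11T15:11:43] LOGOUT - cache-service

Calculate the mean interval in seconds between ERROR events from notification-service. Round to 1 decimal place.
94.2

To calculate average interval:

1. Find all ERROR events for notification-service in order
2. Calculate time gaps between consecutive events
3. Compute mean of gaps: 471 / 5 = 94.2 seconds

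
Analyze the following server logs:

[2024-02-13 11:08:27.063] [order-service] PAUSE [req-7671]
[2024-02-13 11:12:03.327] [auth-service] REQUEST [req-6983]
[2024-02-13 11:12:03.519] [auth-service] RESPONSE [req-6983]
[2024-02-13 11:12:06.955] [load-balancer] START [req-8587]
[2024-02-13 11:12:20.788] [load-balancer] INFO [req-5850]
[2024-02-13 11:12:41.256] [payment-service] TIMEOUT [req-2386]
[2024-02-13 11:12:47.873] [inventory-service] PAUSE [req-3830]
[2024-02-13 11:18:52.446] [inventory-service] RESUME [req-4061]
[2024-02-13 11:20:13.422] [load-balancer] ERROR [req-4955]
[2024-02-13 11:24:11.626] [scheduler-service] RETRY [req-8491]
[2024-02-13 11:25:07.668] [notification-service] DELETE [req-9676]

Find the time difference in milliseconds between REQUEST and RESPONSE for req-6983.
192

To calculate latency:

1. Find REQUEST with id req-6983: 2024-02-13 11:12:03.327
2. Find RESPONSE with id req-6983: 2024-02-13 11:12:03.519
3. Latency: 2024-02-13 11:12:03.519 - 2024-02-13 11:12:03.327 = 192ms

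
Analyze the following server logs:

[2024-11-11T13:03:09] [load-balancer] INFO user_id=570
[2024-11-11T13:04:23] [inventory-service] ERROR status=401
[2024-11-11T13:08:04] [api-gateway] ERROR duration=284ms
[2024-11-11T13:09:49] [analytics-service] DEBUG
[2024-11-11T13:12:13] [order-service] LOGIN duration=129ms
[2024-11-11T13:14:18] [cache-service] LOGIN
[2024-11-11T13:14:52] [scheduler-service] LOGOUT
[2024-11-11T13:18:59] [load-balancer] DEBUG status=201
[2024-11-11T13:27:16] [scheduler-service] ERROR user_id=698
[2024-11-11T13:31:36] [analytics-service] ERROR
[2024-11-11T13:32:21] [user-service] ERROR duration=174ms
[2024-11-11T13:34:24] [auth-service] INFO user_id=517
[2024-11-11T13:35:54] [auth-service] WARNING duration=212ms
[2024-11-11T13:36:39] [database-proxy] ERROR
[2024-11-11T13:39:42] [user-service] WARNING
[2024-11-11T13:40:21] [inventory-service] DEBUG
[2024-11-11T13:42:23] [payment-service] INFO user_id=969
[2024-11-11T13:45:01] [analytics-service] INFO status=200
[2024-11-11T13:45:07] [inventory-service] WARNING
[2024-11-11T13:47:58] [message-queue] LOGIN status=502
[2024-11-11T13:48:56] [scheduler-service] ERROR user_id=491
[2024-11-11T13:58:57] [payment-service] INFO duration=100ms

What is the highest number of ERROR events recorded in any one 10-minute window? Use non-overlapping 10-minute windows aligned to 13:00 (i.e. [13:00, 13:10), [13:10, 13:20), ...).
3

To find the burst window:

1. Divide the log period into non-overlapping 10-minute windows starting at 13:00
2. Count ERROR events in each window
3. Find the window with maximum count
4. Maximum events in a window: 3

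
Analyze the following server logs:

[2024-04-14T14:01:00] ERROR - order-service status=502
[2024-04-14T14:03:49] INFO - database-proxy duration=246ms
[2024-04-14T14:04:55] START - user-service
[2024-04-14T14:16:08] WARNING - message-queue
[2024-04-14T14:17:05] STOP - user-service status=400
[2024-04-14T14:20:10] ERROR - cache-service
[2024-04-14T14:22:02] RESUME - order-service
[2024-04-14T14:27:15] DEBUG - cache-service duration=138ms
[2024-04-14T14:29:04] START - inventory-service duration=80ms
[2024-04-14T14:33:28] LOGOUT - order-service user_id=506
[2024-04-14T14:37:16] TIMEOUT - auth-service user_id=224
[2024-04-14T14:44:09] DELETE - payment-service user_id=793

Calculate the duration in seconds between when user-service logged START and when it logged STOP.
730

To find the time between events:

1. Locate the first START event for user-service: 2024-04-14T14:04:55
2. Locate the first STOP event for user-service: 2024-04-14T14:17:05
3. Calculate the difference: 2024-04-14T14:17:05 - 2024-04-14T14:04:55 = 730 seconds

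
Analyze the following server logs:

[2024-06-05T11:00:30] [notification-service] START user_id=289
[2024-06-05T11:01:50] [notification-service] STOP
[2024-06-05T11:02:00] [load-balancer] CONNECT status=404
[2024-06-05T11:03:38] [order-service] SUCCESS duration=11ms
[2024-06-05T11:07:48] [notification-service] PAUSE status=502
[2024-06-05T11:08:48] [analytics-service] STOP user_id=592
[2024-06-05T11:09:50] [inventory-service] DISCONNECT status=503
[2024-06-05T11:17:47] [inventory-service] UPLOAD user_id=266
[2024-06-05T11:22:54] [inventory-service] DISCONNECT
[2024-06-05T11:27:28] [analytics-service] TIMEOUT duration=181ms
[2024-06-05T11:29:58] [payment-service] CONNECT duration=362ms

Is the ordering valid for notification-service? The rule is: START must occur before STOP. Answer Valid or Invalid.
Valid

To validate ordering:

1. Required order: START → STOP
2. Rule: START must occur before STOP
3. Check actual order of events for notification-service
4. Result: Valid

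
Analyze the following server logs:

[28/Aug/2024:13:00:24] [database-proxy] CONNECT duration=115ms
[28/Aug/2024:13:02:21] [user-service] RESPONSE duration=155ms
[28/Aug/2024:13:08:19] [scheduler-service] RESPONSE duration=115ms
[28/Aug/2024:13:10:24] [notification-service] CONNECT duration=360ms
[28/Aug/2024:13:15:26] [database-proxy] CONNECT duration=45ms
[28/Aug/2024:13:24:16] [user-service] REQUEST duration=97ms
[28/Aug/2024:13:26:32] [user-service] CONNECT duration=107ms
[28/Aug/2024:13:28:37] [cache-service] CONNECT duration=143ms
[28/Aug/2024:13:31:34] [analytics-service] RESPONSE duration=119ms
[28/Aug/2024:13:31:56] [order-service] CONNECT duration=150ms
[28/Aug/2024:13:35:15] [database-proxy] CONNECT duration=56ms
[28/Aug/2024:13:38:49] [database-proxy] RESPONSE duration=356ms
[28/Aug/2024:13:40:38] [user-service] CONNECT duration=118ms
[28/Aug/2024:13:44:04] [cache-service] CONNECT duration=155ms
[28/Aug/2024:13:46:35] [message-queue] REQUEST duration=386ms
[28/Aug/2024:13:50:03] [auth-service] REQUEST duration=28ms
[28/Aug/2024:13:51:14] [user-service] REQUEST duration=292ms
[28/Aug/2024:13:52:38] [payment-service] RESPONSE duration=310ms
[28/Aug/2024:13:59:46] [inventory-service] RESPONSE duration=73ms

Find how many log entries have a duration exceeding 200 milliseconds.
5

To count timeouts:

1. Threshold: 200ms
2. Extract duration from each log entry
3. Count entries where duration > 200
4. Timeout count: 5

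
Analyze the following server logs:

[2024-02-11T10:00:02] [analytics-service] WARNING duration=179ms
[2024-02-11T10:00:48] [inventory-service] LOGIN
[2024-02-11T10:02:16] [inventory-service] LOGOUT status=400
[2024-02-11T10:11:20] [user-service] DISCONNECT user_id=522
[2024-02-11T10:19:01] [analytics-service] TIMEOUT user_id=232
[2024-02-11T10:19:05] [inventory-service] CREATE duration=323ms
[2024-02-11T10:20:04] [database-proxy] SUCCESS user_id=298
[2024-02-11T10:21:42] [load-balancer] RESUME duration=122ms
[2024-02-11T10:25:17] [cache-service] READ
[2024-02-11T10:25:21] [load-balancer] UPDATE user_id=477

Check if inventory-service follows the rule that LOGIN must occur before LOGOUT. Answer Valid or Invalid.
Valid

To validate ordering:

1. Required order: LOGIN → LOGOUT
2. Rule: LOGIN must occur before LOGOUT
3. Check actual order of events for inventory-service
4. Result: Valid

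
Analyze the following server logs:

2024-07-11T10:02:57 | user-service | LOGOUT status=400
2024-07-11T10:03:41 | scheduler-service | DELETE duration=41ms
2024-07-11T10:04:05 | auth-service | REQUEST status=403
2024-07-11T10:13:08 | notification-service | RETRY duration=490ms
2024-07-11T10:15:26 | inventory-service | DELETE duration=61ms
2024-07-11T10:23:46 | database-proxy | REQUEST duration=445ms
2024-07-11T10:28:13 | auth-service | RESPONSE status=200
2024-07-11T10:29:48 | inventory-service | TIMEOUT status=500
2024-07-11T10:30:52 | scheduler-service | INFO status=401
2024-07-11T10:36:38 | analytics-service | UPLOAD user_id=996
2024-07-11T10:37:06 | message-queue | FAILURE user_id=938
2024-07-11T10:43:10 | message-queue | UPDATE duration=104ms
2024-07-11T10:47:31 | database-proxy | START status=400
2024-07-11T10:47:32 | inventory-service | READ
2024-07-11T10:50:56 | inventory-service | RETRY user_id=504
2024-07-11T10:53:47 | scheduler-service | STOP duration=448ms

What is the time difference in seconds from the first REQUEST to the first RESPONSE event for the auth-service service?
1448

To find the time between events:

1. Locate the first REQUEST event for auth-service: 2024-07-11T10:04:05
2. Locate the first RESPONSE event for auth-service: 2024-07-11T10:28:13
3. Calculate the difference: 2024-07-11T10:28:13 - 2024-07-11T10:04:05 = 1448 seconds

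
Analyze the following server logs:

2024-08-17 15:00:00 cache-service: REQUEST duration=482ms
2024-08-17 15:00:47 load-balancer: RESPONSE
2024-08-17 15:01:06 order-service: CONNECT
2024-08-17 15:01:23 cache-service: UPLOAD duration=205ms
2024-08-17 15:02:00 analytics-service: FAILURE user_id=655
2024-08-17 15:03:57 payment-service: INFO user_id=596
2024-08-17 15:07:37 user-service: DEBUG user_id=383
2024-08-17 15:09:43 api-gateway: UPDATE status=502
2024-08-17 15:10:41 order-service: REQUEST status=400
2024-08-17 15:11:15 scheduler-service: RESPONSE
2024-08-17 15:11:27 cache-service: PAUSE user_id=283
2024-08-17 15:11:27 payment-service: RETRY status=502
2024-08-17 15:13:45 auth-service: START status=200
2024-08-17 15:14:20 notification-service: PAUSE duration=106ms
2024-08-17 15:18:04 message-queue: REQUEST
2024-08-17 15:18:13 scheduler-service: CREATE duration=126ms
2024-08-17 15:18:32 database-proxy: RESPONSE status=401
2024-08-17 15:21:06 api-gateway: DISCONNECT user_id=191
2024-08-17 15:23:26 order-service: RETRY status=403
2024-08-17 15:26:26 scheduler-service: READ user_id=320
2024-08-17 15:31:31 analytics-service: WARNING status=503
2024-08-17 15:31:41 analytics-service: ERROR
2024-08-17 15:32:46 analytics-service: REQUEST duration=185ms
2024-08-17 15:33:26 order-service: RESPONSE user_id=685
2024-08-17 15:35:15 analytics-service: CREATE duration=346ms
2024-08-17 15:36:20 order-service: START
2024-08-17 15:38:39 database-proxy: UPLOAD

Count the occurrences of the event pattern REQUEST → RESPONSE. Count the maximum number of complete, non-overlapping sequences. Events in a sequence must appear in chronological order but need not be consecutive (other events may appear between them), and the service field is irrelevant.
4

To count sequences:

1. Look for pattern: REQUEST → RESPONSE
2. Greedily scan the log in chronological order, matching each sequence element in turn (ignoring service)
3. Each time the full pattern completes, increment the count and restart matching from the next event
4. Complete non-overlapping sequences found: 4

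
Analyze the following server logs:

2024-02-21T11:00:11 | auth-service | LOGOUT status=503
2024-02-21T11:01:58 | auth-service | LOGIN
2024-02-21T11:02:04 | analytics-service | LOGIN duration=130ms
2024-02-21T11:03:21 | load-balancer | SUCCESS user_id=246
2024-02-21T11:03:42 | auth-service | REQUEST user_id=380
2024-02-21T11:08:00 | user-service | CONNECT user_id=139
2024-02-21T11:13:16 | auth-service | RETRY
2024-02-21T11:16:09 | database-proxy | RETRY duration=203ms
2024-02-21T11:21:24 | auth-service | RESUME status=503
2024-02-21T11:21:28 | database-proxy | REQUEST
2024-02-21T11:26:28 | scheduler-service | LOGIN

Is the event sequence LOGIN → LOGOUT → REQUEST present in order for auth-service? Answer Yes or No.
No

To verify sequence order:

1. Find all events in sequence LOGIN → LOGOUT → REQUEST for auth-service
2. Extract their timestamps
3. Check if timestamps are in ascending order
4. Result: No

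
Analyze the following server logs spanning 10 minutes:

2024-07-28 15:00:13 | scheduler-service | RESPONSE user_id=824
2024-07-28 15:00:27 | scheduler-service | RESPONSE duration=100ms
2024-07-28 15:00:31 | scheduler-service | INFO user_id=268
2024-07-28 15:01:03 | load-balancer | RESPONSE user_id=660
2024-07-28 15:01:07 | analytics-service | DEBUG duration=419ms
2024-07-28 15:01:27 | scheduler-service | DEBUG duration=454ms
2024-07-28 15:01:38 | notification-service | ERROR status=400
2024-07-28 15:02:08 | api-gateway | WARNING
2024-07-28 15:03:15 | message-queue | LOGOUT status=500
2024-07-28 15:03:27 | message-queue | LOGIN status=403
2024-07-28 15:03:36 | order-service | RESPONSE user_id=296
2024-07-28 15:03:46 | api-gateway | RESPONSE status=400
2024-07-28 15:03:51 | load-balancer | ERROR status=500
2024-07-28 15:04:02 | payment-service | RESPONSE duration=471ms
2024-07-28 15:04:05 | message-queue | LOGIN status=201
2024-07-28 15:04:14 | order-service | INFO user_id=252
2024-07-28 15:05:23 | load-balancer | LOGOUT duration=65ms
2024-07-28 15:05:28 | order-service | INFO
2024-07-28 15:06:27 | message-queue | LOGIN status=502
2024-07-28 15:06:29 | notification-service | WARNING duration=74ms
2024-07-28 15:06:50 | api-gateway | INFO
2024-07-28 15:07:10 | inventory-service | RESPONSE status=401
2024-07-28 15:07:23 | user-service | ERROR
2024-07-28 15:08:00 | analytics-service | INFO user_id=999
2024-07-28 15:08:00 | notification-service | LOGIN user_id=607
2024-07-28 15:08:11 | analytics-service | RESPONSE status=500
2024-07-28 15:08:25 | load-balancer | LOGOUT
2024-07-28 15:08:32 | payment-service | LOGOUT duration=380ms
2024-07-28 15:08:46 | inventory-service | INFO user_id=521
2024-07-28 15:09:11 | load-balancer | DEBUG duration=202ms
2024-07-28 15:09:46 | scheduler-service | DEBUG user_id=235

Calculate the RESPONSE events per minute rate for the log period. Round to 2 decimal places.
0.8

To calculate the rate:

1. Count total RESPONSE events: 8
2. Total time period: 10 minutes
3. Rate = 8 / 10 = 0.8 events per minute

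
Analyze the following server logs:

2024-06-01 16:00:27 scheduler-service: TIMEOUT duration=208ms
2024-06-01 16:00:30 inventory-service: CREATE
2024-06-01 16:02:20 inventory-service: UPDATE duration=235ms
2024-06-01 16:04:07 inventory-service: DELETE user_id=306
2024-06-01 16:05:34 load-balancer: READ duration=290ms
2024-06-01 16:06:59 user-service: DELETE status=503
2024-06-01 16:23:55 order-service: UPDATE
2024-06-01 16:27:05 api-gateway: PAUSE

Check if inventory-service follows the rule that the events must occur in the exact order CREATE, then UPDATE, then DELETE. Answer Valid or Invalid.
Valid

To validate ordering:

1. Required order: CREATE → UPDATE → DELETE
2. Rule: the events must occur in the exact order CREATE, then UPDATE, then DELETE
3. Check actual order of events for inventory-service
4. Result: Valid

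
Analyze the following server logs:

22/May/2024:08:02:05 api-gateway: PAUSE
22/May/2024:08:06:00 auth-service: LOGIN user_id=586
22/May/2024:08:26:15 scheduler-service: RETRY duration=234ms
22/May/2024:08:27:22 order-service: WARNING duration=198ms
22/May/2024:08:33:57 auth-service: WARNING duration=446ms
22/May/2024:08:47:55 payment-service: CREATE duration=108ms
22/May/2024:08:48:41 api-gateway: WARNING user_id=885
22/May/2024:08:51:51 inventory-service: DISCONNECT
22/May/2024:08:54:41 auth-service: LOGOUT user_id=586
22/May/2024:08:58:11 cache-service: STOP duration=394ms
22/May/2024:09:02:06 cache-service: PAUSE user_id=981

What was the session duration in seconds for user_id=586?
2921

To calculate session duration:

1. Find LOGIN event for user_id=586: 22/May/2024:08:06:00
2. Find LOGOUT event for user_id=586: 22/May/2024:08:54:41
3. Session duration: 22/May/2024:08:54:41 - 22/May/2024:08:06:00 = 2921 seconds (48 minutes)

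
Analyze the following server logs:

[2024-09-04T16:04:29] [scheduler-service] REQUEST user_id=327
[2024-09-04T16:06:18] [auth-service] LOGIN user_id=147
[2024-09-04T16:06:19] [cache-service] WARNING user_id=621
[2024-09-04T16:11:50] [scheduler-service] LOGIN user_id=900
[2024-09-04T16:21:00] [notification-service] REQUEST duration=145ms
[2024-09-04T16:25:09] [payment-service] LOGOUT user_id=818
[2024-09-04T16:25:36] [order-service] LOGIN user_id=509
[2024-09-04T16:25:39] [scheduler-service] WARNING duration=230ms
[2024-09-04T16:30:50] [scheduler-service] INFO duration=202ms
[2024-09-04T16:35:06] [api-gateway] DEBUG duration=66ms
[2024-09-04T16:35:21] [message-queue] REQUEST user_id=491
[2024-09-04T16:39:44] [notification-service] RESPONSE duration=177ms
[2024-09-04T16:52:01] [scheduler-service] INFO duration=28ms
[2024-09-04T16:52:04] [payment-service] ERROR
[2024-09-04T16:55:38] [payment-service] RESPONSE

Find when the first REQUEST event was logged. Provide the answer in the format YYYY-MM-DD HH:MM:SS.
2024-09-04 16:04:29

To find the first event:

1. Filter for all REQUEST events
2. Sort by timestamp
3. Select the first one
4. Timestamp: 2024-09-04 16:04:29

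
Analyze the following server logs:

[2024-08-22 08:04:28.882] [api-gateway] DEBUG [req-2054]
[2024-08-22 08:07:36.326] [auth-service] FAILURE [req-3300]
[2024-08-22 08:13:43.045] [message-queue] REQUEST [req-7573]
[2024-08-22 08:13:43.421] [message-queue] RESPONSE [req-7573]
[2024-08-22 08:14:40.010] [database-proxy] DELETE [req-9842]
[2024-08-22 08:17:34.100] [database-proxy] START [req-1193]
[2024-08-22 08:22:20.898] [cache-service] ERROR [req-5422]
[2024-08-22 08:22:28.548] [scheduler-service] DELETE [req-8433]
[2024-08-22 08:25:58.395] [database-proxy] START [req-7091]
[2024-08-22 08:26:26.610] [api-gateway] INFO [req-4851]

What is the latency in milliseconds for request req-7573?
376

To calculate latency:

1. Find REQUEST with id req-7573: 2024-08-22 08:13:43.045
2. Find RESPONSE with id req-7573: 2024-08-22 08:13:43.421
3. Latency: 2024-08-22 08:13:43.421 - 2024-08-22 08:13:43.045 = 376ms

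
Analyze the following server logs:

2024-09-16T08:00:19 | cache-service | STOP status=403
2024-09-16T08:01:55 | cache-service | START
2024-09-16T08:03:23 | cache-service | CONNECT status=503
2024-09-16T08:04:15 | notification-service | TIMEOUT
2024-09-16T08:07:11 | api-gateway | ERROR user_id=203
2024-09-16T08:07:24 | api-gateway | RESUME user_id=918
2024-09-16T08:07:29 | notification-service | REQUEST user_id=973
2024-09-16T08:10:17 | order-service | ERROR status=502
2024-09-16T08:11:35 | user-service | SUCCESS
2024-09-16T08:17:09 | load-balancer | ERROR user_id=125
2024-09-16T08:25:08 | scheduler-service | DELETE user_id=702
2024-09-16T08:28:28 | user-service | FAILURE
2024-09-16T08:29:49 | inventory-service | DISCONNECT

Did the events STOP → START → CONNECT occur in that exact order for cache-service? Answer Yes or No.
Yes

To verify sequence order:

1. Find all events in sequence STOP → START → CONNECT for cache-service
2. Extract their timestamps
3. Check if timestamps are in ascending order
4. Result: Yes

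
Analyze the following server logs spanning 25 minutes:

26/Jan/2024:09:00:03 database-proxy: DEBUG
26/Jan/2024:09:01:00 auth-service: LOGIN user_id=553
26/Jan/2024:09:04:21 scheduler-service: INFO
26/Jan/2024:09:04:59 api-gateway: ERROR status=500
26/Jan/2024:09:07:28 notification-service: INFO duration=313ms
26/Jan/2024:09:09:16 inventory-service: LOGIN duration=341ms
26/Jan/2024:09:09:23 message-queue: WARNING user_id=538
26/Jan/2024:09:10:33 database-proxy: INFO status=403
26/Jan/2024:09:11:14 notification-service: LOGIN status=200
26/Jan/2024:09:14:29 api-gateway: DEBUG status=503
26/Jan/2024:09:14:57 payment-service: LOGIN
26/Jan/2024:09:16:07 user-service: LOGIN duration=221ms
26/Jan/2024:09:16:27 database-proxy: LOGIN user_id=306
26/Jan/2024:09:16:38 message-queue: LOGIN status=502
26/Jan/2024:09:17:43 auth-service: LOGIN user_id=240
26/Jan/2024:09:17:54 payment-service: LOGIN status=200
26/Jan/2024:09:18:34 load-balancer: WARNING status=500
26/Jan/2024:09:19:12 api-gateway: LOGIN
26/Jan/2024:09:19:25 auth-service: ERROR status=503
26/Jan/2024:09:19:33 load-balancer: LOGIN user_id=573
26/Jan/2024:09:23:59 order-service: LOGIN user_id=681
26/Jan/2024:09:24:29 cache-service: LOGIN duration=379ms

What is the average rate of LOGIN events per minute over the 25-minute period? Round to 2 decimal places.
0.52

To calculate the rate:

1. Count total LOGIN events: 13
2. Total time period: 25 minutes
3. Rate = 13 / 25 = 0.52 events per minute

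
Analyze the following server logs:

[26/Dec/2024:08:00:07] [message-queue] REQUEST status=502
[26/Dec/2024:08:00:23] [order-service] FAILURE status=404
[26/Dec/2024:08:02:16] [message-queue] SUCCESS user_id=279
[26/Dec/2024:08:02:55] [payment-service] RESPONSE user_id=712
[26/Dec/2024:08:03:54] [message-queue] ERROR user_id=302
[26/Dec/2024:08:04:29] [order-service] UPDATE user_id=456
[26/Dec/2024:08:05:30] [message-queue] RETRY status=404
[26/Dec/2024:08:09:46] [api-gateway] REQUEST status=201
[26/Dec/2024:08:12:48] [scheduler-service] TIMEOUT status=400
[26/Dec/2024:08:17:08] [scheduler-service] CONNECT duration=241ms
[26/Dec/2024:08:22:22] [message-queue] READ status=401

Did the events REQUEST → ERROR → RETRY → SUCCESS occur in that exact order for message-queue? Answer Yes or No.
No

To verify sequence order:

1. Find all events in sequence REQUEST → ERROR → RETRY → SUCCESS for message-queue
2. Extract their timestamps
3. Check if timestamps are in ascending order
4. Result: No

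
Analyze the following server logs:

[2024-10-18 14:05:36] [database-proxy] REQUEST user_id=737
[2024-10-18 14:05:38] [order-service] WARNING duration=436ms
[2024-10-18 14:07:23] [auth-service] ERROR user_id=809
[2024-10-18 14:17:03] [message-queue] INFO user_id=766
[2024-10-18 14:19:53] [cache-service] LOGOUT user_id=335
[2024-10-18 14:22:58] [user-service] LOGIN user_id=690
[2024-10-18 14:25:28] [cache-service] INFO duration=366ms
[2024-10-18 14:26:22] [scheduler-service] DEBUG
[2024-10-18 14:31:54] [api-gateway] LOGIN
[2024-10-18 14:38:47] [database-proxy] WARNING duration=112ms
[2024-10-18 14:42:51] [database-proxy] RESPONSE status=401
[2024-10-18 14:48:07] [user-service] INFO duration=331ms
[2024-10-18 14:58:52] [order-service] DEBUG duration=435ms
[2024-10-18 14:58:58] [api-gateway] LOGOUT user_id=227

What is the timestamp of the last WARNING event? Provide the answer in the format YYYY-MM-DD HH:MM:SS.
2024-10-18 14:38:47

To find the last event:

1. Filter for all WARNING events
2. Sort by timestamp
3. Select the last one
4. Timestamp: 2024-10-18 14:38:47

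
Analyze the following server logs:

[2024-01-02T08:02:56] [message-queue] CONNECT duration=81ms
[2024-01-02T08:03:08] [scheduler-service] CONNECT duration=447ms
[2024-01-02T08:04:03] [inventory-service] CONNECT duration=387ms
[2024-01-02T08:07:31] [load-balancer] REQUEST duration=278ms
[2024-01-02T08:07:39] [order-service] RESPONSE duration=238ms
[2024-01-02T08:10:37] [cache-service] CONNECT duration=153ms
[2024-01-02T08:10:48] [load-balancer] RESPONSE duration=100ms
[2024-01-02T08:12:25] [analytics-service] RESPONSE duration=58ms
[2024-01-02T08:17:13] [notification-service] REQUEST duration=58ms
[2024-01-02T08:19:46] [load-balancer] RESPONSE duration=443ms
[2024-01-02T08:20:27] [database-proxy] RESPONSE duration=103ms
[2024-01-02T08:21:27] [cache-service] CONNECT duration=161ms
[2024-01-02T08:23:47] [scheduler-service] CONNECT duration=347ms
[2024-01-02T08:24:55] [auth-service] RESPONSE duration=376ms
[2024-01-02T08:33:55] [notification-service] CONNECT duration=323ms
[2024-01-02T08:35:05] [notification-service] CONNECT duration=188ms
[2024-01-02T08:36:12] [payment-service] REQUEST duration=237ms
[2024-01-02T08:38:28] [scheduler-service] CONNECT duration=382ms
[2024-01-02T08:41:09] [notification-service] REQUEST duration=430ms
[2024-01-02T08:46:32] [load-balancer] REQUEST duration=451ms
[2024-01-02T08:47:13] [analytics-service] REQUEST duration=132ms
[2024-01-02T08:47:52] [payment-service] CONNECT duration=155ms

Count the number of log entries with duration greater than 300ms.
9

To count timeouts:

1. Threshold: 300ms
2. Extract duration from each log entry
3. Count entries where duration > 300
4. Timeout count: 9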